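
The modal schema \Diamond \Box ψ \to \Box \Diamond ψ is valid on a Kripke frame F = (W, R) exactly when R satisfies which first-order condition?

convergence: \forall x \forall y \forall z (Rxy \wedge Rxz \to \exists w (Ryw \wedge Rzw))

Suppose ◇□ψ→□◇ψ is valid. Take Rxy, Rxz and set V(ψ)={w : Ryw}. Then □ψ at y so ◇□ψ at x, so □◇ψ at x, so ◇ψ at z, giving w with Rzw and Ryw.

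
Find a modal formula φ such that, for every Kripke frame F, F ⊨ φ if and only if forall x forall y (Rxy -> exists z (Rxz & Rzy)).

This is density; the standard corresponding axiom is C4: □□ψ → □ψ.
Suppose □□ψ→□ψ is valid. Take Rxy and set V(ψ)={w : xR²w}. Then □□ψ at x, so □ψ at x, so ψ at y, i.e. ∃z(Rxz∧Rzy).

□□ψ → □ψ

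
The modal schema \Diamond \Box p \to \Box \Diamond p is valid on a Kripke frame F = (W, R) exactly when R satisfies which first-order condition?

This schema is the .2 axiom.
It corresponds to convergence: \forall x \forall y \forall z (Rxy \wedge Rxz \to \exists w (Ryw \wedge Rzw)).

convergence: \forall x \forall y \forall z (Rxy \wedge Rxz \to \exists w (Ryw \wedge Rzw))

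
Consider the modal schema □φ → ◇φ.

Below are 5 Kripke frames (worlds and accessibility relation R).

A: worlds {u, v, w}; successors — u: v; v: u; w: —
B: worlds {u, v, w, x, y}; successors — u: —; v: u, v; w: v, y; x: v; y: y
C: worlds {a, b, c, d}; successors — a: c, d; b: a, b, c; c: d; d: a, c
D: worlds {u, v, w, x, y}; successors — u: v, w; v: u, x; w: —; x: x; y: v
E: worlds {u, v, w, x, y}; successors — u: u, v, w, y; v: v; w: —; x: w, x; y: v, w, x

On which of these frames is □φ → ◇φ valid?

C

The schema corresponds to seriality: ∀x ∃y Rxy.
A: fails — world w has no successor.
B: fails — world u has no successor.
C: ✓.
D: fails — world w has no successor.
E: fails — world w has no successor.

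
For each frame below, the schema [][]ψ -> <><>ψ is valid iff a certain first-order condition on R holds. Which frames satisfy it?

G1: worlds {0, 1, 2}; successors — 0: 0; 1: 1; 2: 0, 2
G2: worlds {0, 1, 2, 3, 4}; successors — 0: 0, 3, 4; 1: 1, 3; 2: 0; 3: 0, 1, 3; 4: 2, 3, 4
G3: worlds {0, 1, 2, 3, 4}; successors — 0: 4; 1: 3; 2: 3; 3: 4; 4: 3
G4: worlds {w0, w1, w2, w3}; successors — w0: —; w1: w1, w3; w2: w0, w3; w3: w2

Frame correspondent (Sahlqvist): forall x exists w (x R^2 w & x R^2 w) — i.e. a generalized confluence (Geach) condition.
G1: ✓.
G2: ✓.
G3: ✓.
G4: fails — at w0 but no w with w0R²w and w0R²w.

G1, G2, G3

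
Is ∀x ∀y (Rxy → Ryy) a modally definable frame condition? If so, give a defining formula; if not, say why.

The condition is shift-reflexivity. A defining modal formula is □(□q → q).

Yes, by □(□q → q)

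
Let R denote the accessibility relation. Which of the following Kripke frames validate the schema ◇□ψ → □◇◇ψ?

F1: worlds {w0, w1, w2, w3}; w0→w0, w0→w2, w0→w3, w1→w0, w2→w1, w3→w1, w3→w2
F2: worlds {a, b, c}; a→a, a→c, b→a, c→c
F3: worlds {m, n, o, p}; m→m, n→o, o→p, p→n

The schema corresponds to a generalized confluence (Geach) condition: ∀x ∀y ∀z ((xRy ∧ xRz) → ∃w (yRw ∧ zR²w)).
F1: fails — w0Rw2, w0Rw2 but no w with w2Rw and w2R²w.
F2: satisfies the condition.
F3: fails — nRo, nRo but no w with oRw and oR²w.
Valid on: F2.

F2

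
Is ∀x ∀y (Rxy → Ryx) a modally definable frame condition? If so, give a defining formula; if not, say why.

Yes — defined by r → □◇r

The condition is symmetry. A defining modal formula is r → □◇r.
Suppose r→□◇r is valid. Take Rxy and set V(r)={x}. Then r at x, so □◇r at x, so ◇r at y, so some z with Ryz has r; z=x, i.e. Ryx.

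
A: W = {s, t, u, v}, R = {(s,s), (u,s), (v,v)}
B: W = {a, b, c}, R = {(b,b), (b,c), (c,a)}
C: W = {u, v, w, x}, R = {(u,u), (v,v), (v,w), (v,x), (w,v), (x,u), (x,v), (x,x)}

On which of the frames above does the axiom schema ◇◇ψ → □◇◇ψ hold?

A

This is the axiom for a generalized confluence (Geach) condition; its first-order frame correspondent is ∀x ∀y ∀z ((xR²y ∧ xRz) → ∃w (y = w ∧ zR²w)).
A: condition met.
B: fails — bR²a, bRc but no w with a=w and cR²w.
C: fails — vR²u, vRw but no t with u=t and wR²t.
Valid on: A.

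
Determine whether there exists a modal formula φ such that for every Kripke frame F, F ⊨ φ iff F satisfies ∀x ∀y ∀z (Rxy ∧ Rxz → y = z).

Yes: it is partial functionality, defined by the CD schema ◇q → □q.
Suppose ◇q→□q is valid. Take Rxy, Rxz and set V(q)={y}. Then ◇q at x, so □q at x, so q at z, i.e. z=y.

Yes — defined by ◇q → □q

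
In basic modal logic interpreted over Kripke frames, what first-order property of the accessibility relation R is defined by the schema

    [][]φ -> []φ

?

Suppose □□φ→□φ is valid. Take Rxy and set V(φ)={w : xR²w}. Then □□φ at x, so □φ at x, so φ at y, i.e. ∃z(Rxz∧Rzy).
Conversely, any frame satisfying forall x forall y (Rxy -> exists z (Rxz & Rzy)) validates the schema.
So the correspondent is density.

density: forall x forall y (Rxy -> exists z (Rxz & Rzy))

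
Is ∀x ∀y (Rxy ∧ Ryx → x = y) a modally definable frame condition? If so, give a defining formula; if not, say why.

Not modally definable

If a class were modally definable it would be closed under surjective bounded morphisms (Goldblatt–Thomason).
The 8-cycle (worlds 0,1,2,3,4,5,6,7 with 0→1→2→3→4→5→6→7→0) is antisymmetric. Sending even-indexed worlds to s and odd-indexed worlds to t is a surjective bounded morphism onto the two-world frame with s↔t, which is not antisymmetric.
Hence antisymmetry is not modally definable.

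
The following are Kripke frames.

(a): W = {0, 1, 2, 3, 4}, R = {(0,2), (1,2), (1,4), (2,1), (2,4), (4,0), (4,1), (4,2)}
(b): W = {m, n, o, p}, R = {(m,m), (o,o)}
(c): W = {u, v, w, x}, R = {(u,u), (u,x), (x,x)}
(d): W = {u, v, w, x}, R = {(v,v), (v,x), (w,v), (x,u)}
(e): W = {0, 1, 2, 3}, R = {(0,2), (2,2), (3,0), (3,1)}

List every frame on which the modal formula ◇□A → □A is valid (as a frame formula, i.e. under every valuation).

(b)

The schema corresponds to the Euclidean property: ∀x ∀y ∀z (Rxy ∧ Rxz → Ryz).
(a): fails — R02 and R02 but not R22.
(b): holds.
(c): fails — Rux and Ruu but not Rxu.
(d): fails — Rvx and Rvx but not Rxx.
(e): fails — R31 and R31 but not R11.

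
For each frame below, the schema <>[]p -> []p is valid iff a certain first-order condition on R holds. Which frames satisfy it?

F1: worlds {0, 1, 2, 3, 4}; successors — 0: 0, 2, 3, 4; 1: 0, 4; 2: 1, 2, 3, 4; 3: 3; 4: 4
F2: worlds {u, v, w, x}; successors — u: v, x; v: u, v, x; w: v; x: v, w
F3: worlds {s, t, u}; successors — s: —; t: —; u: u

F3

The schema corresponds to the Euclidean property: forall x forall y forall z (Rxy & Rxz -> Ryz).
F1: fails — R02 and R00 but not R20.
F2: fails — Rux and Rux but not Rxx.
F3: satisfies the condition.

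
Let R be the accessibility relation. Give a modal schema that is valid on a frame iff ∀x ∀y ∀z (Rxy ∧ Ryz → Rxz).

The condition is transitivity. The 4 schema □s → □□s defines it.
Suppose □s→□□s is valid. Take Rxy, Ryz and set V(s)={w : Rxw}. Then □s at x, so □□s at x, so □s at y, so s at z, i.e. Rxz.

□s → □□s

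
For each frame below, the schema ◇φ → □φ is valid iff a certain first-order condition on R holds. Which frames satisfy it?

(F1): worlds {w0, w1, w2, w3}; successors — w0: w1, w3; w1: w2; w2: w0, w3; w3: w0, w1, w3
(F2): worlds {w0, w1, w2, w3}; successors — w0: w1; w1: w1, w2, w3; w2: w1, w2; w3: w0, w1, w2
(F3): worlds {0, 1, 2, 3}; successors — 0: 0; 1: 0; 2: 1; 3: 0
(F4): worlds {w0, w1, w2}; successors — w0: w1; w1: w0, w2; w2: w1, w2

This is the axiom for partial functionality; its first-order frame correspondent is ∀x ∀y ∀z (Rxy ∧ Rxz → y = z).
(F1): fails — w0 sees both w1 and w3.
(F2): fails — w1 sees both w1 and w2.
(F3): condition met.
(F4): fails — w1 sees both w0 and w2.

(F3)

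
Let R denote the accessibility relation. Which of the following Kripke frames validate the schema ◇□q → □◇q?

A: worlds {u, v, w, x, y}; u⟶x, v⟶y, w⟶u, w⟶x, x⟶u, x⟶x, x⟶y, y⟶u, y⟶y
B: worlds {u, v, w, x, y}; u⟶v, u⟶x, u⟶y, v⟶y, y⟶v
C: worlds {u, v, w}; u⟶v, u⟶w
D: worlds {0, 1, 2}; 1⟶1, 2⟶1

D

This is the axiom for convergence; its first-order frame correspondent is ∀x ∀y ∀z (Rxy ∧ Rxz → ∃w (Ryw ∧ Rzw)).
A: fails — Rxu and Rxy but u and y have no common successor.
B: fails — Ruv and Rux but v and x have no common successor.
C: fails — Ruv and Ruv but v and v have no common successor.
D: satisfies the condition.
Valid on: D.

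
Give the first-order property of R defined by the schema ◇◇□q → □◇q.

∀x ∀y ∀z ((xR²y ∧ xRz) → ∃w (yRw ∧ zRw))

This is a Sahlqvist (Geach-type) schema ◇^2□^1q → □^1◇^1q.
First-order correspondent: ∀x ∀y ∀z ((xR²y ∧ xRz) → ∃w (yRw ∧ zRw)).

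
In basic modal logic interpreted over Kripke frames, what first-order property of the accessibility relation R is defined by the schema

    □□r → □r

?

Suppose □□r→□r is valid. Take Rxy and set V(r)={w : xR²w}. Then □□r at x, so □r at x, so r at y, i.e. ∃z(Rxz∧Rzy).
Conversely, any frame satisfying ∀x ∀y (Rxy → ∃z (Rxz ∧ Rzy)) validates the schema.
Frame condition: ∀x ∀y (Rxy → ∃z (Rxz ∧ Rzy)).

Density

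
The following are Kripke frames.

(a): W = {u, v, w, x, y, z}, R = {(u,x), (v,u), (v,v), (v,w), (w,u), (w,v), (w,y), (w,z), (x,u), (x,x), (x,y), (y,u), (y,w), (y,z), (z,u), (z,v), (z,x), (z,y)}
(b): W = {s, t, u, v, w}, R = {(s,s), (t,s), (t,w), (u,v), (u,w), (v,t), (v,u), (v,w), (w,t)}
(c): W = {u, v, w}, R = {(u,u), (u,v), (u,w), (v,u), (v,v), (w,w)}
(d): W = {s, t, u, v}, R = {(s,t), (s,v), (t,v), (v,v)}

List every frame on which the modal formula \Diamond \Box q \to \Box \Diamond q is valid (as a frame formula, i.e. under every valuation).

The schema corresponds to convergence: \forall x \forall y \forall z (Rxy \wedge Rxz \to \exists w (Ryw \wedge Rzw)).
(a): fails — Rvv and Rvu but v and u have no common successor.
(b): fails — Rts and Rtw but s and w have no common successor.
(c): fails — Ruv and Ruw but v and w have no common successor.
(d): ✓.
Valid on: (d).

(d)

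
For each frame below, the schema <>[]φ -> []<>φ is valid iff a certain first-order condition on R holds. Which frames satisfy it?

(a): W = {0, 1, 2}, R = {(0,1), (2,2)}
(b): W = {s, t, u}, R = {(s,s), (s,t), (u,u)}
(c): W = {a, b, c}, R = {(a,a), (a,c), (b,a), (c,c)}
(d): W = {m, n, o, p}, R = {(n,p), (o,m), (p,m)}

(c)

The schema corresponds to convergence: forall x forall y forall z (Rxy & Rxz -> exists w (Ryw & Rzw)).
(a): fails — R01 and R01 but 1 and 1 have no common successor.
(b): fails — Rss and Rst but s and t have no common successor.
(c): ✓.
(d): fails — Rom and Rom but m and m have no common successor.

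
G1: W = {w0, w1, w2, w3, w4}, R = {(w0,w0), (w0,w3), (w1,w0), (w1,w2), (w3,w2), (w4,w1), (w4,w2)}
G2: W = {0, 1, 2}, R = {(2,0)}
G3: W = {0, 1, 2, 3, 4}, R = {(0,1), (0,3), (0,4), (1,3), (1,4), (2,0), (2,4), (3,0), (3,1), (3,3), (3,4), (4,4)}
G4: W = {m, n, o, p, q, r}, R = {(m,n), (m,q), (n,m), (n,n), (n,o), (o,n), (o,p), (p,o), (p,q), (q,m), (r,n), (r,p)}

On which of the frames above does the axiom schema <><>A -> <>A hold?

G2

This is the axiom for transitivity; its first-order frame correspondent is forall x forall y forall z (Rxy & Ryz -> Rxz).
G1: fails — Rw1w0 and Rw0w3 but not Rw1w3.
G2: condition met.
G3: fails — R20 and R01 but not R21.
G4: fails — Ron and Rno but not Roo.
Valid on: G2.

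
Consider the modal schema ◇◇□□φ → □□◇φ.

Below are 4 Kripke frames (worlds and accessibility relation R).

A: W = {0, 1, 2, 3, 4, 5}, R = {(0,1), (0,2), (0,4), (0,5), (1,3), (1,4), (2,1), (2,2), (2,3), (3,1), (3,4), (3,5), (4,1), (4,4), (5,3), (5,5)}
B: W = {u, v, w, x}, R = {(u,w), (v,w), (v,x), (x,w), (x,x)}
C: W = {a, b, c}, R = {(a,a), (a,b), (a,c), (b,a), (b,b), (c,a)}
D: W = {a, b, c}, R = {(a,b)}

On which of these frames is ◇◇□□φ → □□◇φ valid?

A, C, D

The schema corresponds to a generalized confluence (Geach) condition: ∀x ∀y ∀z ((xR²y ∧ xR²z) → ∃w (yR²w ∧ zRw)).
A: ✓.
B: fails — vR²w, vR²w but no t with wR²t and wRt.
C: ✓.
D: ✓.
Valid on: A, C, D.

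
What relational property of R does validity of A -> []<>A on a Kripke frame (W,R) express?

Symmetry

This schema is the B axiom.
It corresponds to symmetry: forall x forall y (Rxy -> Ryx).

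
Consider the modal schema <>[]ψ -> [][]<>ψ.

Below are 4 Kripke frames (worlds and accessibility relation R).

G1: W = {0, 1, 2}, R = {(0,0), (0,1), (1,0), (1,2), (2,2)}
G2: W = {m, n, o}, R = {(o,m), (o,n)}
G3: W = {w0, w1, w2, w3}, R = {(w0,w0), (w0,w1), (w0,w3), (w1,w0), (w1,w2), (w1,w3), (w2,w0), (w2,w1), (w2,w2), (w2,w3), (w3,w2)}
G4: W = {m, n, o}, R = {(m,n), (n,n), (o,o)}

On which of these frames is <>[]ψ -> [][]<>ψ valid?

The schema corresponds to a generalized confluence (Geach) condition: forall x forall y forall z ((xRy & x R^2 z) -> exists w (yRw & zRw)).
G1: fails — 0R0, 0R²2 but no w with 0Rw and 2Rw.
G2: ✓.
G3: fails — w0Rw0, w0R²w3 but no w with w0Rw and w3Rw.
G4: ✓.

G2, G4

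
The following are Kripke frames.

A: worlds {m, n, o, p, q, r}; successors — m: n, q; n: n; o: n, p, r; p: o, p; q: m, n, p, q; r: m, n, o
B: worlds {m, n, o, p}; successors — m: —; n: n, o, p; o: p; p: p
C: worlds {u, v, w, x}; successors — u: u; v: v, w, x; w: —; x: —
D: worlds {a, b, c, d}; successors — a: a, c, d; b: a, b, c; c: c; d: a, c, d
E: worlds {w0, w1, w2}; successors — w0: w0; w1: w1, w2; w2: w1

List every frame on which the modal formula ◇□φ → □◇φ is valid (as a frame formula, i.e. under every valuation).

Frame correspondent (Sahlqvist): ∀x ∀y ∀z (Rxy ∧ Rxz → ∃w (Ryw ∧ Rzw)) — i.e. convergence.
A: fails — Ron and Rop but n and p have no common successor.
B: ✓.
C: fails — Rvx and Rvx but x and x have no common successor.
D: ✓.
E: ✓.
Valid on: B, D, E.

B, D, E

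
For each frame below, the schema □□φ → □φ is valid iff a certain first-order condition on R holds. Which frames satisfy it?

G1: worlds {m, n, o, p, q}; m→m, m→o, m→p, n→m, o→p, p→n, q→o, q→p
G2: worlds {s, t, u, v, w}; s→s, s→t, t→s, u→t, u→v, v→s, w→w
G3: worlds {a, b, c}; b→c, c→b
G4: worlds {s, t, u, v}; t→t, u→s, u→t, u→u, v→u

G4

The schema corresponds to density: ∀x ∀y (Rxy → ∃z (Rxz ∧ Rzy)).
G1: fails — Rop but no z with Roz and Rzp.
G2: fails — Ruv but no z with Ruz and Rzv.
G3: fails — Rbc but no z with Rbz and Rzc.
G4: holds.
Valid on: G4.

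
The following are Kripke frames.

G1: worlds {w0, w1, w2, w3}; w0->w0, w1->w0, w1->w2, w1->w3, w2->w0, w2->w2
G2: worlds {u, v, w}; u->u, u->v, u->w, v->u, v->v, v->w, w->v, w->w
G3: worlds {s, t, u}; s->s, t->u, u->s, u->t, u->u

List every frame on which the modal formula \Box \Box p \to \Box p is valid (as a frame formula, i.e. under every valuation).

This is the axiom for density; its first-order frame correspondent is \forall x \forall y (Rxy \to \exists z (Rxz \wedge Rzy)).
G1: fails — Rw1w3 but no z with Rw1z and Rzw3.
G2: satisfies the condition.
G3: satisfies the condition.
Valid on: G2, G3.

G2, G3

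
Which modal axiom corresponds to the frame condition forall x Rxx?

The condition is reflexivity. The T schema □s → s defines it.
Suppose □s→s is valid. At any x set V(s)={w : Rxw}. Then □s holds at x, so s holds at x, i.e. Rxx.

□s → s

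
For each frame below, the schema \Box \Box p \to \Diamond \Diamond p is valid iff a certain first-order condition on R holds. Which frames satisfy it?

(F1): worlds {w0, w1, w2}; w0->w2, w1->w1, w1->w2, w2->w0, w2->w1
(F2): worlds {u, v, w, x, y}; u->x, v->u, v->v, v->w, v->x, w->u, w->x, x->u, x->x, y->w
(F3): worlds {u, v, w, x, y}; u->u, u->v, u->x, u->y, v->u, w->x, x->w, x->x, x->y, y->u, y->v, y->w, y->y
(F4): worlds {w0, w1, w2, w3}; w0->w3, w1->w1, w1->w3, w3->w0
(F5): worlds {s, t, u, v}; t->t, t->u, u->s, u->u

The schema corresponds to a generalized confluence (Geach) condition: \forall x \exists w (x R^2 w \wedge x R^2 w).
(F1): ✓.
(F2): ✓.
(F3): ✓.
(F4): fails — at w2 but no w with w2R²w and w2R²w.
(F5): fails — at s but no w with sR²w and sR²w.
Valid on: (F1), (F2), (F3).

(F1), (F2), (F3)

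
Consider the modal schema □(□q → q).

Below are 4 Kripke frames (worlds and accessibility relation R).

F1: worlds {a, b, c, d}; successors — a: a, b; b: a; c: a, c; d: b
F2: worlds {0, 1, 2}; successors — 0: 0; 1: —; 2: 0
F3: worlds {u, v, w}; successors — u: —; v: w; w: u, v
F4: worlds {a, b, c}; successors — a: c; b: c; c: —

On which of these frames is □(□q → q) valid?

F2

Frame correspondent (Sahlqvist): ∀x ∀y (Rxy → Ryy) — i.e. shift-reflexivity.
F1: fails — Rab but not Rbb.
F2: ✓.
F3: fails — Rwu but not Ruu.
F4: fails — Rac but not Rcc.
Valid on: F2.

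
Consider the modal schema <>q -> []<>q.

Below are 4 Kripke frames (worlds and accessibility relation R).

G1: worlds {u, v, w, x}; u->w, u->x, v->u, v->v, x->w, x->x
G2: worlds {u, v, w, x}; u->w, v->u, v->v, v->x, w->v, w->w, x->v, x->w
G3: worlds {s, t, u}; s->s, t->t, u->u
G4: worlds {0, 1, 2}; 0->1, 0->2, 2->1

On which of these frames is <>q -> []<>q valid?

Frame correspondent (Sahlqvist): forall x forall y forall z (Rxy & Rxz -> Ryz) — i.e. the Euclidean property.
G1: fails — Ruw and Ruw but not Rww.
G2: fails — Rvu and Rvv but not Ruv.
G3: condition met.
G4: fails — R01 and R01 but not R11.
Valid on: G3.

G3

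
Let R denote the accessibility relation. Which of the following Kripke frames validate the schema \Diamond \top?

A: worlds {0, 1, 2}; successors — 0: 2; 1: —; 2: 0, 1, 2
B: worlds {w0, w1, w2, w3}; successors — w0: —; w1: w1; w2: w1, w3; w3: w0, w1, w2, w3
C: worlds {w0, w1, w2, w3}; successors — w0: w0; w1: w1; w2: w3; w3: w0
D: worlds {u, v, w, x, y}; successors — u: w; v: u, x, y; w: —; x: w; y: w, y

C

The schema corresponds to seriality: \forall x \exists y Rxy.
A: fails — world 1 has no successor.
B: fails — world w0 has no successor.
C: ✓.
D: fails — world w has no successor.
Valid on: C.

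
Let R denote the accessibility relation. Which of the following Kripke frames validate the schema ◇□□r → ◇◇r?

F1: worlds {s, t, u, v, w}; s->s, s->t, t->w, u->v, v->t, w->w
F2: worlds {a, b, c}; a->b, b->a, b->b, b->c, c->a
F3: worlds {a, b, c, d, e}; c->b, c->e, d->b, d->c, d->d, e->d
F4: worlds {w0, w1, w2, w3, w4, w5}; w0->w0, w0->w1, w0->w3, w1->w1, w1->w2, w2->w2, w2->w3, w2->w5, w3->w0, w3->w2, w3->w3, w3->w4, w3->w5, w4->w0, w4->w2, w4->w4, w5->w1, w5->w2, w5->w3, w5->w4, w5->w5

F2, F4

This is the axiom for a generalized confluence (Geach) condition; its first-order frame correspondent is ∀x ∀y (xRy → ∃w (yR²w ∧ xR²w)).
F1: fails — uRv but no w* with vR²w* and uR²w*.
F2: satisfies the condition.
F3: fails — cRb but no w with bR²w and cR²w.
F4: satisfies the condition.
Valid on: F2, F4.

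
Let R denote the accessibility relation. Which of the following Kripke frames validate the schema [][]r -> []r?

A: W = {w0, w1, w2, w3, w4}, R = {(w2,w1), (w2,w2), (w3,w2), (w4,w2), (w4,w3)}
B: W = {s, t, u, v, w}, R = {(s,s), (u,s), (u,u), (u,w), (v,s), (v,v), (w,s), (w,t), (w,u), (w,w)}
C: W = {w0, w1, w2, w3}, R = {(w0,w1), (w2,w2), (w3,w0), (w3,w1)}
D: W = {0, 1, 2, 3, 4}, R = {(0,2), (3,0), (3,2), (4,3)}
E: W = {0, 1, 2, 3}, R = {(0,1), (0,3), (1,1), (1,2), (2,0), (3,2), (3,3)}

B

The schema corresponds to density: forall x forall y (Rxy -> exists z (Rxz & Rzy)).
A: fails — Rw4w3 but no z with Rw4z and Rzw3.
B: condition met.
C: fails — Rw0w1 but no z with Rw0z and Rzw1.
D: fails — R43 but no z with R4z and Rz3.
E: fails — R20 but no z with R2z and Rz0.
Valid on: B.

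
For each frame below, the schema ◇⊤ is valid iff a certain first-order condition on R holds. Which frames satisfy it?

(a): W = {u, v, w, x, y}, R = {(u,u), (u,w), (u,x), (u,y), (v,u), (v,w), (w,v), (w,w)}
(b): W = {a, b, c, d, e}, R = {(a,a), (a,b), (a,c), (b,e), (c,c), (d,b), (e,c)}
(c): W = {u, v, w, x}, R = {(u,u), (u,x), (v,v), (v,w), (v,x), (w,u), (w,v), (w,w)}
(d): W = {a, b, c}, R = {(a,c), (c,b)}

(b)

This is the axiom for seriality; its first-order frame correspondent is ∀x ∃y Rxy.
(a): fails — world x has no successor.
(b): ✓.
(c): fails — world x has no successor.
(d): fails — world b has no successor.
Valid on: (b).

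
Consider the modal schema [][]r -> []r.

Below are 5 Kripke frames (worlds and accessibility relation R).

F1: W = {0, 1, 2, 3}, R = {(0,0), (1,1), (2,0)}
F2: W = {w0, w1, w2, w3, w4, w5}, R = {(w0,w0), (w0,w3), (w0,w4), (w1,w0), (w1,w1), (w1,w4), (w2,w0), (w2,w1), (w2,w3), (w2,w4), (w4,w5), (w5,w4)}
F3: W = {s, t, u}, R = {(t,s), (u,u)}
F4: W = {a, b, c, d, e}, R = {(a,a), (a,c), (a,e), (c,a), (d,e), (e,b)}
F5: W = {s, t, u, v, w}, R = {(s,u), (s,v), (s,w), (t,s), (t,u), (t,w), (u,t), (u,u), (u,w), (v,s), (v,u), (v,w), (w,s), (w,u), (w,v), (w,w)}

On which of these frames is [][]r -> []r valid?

Frame correspondent (Sahlqvist): forall x forall y (Rxy -> exists z (Rxz & Rzy)) — i.e. density.
F1: holds.
F2: fails — Rw4w5 but no z with Rw4z and Rzw5.
F3: fails — Rts but no z with Rtz and Rzs.
F4: fails — Rde but no z with Rdz and Rze.
F5: holds.

F1, F5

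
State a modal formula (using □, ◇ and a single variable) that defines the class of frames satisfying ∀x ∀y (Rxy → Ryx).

A defining formula is p → □◇p (the B axiom).

p → □◇p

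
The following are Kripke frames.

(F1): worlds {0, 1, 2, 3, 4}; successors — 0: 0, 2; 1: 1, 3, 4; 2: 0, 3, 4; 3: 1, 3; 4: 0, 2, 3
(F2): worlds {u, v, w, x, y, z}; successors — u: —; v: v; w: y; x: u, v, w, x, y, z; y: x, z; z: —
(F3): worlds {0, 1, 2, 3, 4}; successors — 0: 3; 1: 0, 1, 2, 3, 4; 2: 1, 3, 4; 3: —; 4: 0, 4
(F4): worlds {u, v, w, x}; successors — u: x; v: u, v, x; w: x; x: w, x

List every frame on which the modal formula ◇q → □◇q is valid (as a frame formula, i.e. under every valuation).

none

This is the axiom for the Euclidean property; its first-order frame correspondent is ∀x ∀y ∀z (Rxy ∧ Rxz → Ryz).
(F1): fails — R02 and R02 but not R22.
(F2): fails — Rwy and Rwy but not Ryy.
(F3): fails — R03 and R03 but not R33.
(F4): fails — Rvu and Rvv but not Ruv.
Valid on no frame.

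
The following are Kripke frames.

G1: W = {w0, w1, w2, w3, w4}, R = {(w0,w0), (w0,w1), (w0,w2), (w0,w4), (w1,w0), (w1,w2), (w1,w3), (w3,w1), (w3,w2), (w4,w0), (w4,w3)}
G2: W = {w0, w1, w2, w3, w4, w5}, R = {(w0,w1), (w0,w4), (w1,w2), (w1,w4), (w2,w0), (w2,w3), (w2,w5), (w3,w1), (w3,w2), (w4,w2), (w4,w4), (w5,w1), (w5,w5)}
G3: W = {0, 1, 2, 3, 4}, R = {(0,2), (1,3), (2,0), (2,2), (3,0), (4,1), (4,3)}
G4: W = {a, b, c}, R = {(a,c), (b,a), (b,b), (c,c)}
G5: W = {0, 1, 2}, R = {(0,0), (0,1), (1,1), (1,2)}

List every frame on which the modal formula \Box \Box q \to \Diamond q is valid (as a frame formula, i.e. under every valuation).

G2, G4

The schema corresponds to a generalized confluence (Geach) condition: \forall x \exists w (x R^2 w \wedge xRw).
G1: fails — at w2 but no w with w2R²w and w2Rw.
G2: ✓.
G3: fails — at 1 but no w with 1R²w and 1Rw.
G4: ✓.
G5: fails — at 2 but no w with 2R²w and 2Rw.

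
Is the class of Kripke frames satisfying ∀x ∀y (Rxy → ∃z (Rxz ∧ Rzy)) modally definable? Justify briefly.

Yes, by □□q → □q

Yes: it is density, defined by the C4 schema □□q → □q.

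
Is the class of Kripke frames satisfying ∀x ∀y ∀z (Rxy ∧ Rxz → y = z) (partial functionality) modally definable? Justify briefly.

Yes, by ◇r → □r

This is a Sahlqvist condition; the CD axiom ◇r → □r defines it.
Suppose ◇r→□r is valid. Take Rxy, Rxz and set V(r)={y}. Then ◇r at x, so □r at x, so r at z, i.e. z=y.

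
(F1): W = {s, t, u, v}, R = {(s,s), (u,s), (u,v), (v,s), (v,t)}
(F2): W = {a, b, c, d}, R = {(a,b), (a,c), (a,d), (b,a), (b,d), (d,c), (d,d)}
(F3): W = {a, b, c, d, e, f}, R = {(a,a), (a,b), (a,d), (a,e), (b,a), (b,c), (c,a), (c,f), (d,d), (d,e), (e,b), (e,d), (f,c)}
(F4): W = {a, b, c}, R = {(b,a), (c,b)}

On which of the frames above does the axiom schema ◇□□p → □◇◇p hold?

The schema corresponds to a generalized confluence (Geach) condition: ∀x ∀y ∀z ((xRy ∧ xRz) → ∃w (yR²w ∧ zR²w)).
(F1): fails — vRs, vRt but no w with sR²w and tR²w.
(F2): fails — aRb, aRc but no w with bR²w and cR²w.
(F3): satisfies the condition.
(F4): fails — bRa, bRa but no w with aR²w and aR²w.
Valid on: (F3).

(F3)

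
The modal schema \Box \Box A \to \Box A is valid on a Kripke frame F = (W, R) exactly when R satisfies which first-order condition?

Density

Suppose □□A→□A is valid. Take Rxy and set V(A)={w : xR²w}. Then □□A at x, so □A at x, so A at y, i.e. ∃z(Rxz∧Rzy).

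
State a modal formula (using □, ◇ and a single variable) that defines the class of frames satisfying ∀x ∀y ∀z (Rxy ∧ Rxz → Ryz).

◇s → □◇s

A defining formula is ◇s → □◇s (the 5 axiom).
Suppose ◇s→□◇s is valid. Take Rxy, Rxz and set V(s)={y}. Then ◇s at x, so □◇s at x, so ◇s at z, so some w with Rzw has s; w=y, i.e. Rzy. By symmetry of the argument, Ryz.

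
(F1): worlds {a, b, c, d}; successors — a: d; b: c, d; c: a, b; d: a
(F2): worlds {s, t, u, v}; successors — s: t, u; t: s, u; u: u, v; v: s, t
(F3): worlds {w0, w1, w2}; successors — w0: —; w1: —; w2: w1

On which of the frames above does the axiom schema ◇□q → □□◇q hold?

Frame correspondent (Sahlqvist): ∀x ∀y ∀z ((xRy ∧ xR²z) → ∃w (yRw ∧ zRw)) — i.e. a generalized confluence (Geach) condition.
(F1): fails — aRd, aR²a but no w with dRw and aRw.
(F2): fails — sRu, sR²v but no w with uRw and vRw.
(F3): ✓.

(F3)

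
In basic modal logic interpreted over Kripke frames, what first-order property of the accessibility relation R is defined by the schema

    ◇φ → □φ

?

Suppose ◇φ→□φ is valid. Take Rxy, Rxz and set V(φ)={y}. Then ◇φ at x, so □φ at x, so φ at z, i.e. z=y.
The converse is a direct semantic check.
Frame condition: ∀x ∀y ∀z (Rxy ∧ Rxz → y = z).

partial functionality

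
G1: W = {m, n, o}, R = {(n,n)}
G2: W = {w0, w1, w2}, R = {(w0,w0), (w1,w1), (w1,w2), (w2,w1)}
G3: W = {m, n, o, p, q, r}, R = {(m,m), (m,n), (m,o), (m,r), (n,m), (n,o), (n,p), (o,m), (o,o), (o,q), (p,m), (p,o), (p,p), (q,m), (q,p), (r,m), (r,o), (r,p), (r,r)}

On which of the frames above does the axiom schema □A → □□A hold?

G1

Frame correspondent (Sahlqvist): ∀x ∀y ∀z (Rxy ∧ Ryz → Rxz) — i.e. transitivity.
G1: satisfies the condition.
G2: fails — Rw2w1 and Rw1w2 but not Rw2w2.
G3: fails — Rom and Rmn but not Ron.
Valid on: G1.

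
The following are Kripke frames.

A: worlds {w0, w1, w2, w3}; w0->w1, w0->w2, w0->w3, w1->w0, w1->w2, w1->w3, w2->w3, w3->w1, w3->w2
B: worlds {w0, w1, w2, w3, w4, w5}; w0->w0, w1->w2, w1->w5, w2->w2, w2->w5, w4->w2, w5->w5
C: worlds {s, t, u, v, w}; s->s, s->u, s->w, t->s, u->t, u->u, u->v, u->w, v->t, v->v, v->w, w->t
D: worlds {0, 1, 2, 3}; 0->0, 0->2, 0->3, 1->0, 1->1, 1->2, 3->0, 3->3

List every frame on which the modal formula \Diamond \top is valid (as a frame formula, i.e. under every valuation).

Frame correspondent (Sahlqvist): \forall x \exists y Rxy — i.e. seriality.
A: holds.
B: fails — world w3 has no successor.
C: holds.
D: fails — world 2 has no successor.

A, C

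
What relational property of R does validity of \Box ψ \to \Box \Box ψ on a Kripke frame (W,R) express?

Suppose □ψ→□□ψ is valid. Take Rxy, Ryz and set V(ψ)={w : Rxw}. Then □ψ at x, so □□ψ at x, so □ψ at y, so ψ at z, i.e. Rxz.

Transitivity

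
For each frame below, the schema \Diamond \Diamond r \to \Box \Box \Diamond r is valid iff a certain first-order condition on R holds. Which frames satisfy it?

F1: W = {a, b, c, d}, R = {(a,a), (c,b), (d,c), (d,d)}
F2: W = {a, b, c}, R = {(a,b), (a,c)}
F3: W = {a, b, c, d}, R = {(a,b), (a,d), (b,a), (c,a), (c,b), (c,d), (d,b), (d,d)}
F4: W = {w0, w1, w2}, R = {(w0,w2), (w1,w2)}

The schema corresponds to a generalized confluence (Geach) condition: \forall x \forall y \forall z ((x R^2 y \wedge x R^2 z) \to \exists w (y = w \wedge zRw)).
F1: fails — dR²b, dR²b but no w with b=w and bRw.
F2: ✓.
F3: fails — aR²a, aR²a but no w with a=w and aRw.
F4: ✓.

F2, F4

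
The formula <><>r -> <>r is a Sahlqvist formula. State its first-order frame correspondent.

Transitivity

This is frame-equivalent to □r → □□r (substitute ¬r for r and contrapose).
Suppose □r→□□r is valid. Take Rxy, Ryz and set V(r)={w : Rxw}. Then □r at x, so □□r at x, so □r at y, so r at z, i.e. Rxz.
Conversely, on a frame with transitivity the schema holds at every world under every valuation.
So the correspondent is transitivity.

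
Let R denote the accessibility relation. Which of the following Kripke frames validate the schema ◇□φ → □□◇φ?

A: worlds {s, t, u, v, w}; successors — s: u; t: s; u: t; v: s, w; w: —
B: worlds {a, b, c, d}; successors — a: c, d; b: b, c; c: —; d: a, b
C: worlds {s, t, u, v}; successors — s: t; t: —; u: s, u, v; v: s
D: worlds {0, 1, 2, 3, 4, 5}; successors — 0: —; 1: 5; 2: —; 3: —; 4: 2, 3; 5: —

D

The schema corresponds to a generalized confluence (Geach) condition: ∀x ∀y ∀z ((xRy ∧ xR²z) → ∃w (yRw ∧ zRw)).
A: fails — sRu, sR²t but no w* with uRw* and tRw*.
B: fails — aRc, aR²a but no w with cRw and aRw.
C: fails — uRs, uR²t but no w with sRw and tRw.
D: ✓.
Valid on: D.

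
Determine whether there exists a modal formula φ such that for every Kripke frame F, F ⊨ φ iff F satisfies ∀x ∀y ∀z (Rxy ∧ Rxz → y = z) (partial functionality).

Yes, by ◇q → □q

This is a Sahlqvist condition; the CD axiom ◇q → □q defines it.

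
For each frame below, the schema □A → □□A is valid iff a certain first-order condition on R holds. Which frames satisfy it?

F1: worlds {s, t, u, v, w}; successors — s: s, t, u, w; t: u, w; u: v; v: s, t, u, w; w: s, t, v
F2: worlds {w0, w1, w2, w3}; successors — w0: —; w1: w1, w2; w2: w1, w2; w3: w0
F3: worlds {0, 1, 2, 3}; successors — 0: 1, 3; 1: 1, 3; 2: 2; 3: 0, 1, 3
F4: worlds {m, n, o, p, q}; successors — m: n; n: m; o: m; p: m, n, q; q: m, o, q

The schema corresponds to transitivity: ∀x ∀y ∀z (Rxy ∧ Ryz → Rxz).
F1: fails — Ruv and Rvw but not Ruw.
F2: satisfies the condition.
F3: fails — R03 and R30 but not R00.
F4: fails — Rom and Rmn but not Ron.

F2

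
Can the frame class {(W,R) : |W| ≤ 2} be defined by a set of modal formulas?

No

If a class were modally definable it would be closed under disjoint unions (Goldblatt–Thomason).
Any modal formula valid on each of 3 disjoint one-world frames is valid on their disjoint union (validity is preserved under disjoint unions). Each one-world frame has |W|=1≤2, but the union has |W|=3.
So no modal formula (or set of formulas) defines exactly the |W|≤2 frames.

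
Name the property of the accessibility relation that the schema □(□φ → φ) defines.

Suppose □(□φ→φ) is valid. Take Rxy and set V(φ)={w : Ryw}. Then at y, □φ holds; since □(□φ→φ) at x, □φ→φ at y, so φ at y, i.e. Ryy.

Shift-reflexivity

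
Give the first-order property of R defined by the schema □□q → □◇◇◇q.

This is a Sahlqvist (Geach-type) schema ◇^0□^2q → □^1◇^3q.
Minimal-valuation argument: fix x; take any y with xR^0y and any z with xR^1z. Set V(q) to the set of worlds R-reachable from y in exactly 2 steps. Then □^2q holds at y, so the antecedent holds at x; validity forces ◇^3q at z, giving a w with zR^3w and yR^2w.
First-order correspondent: ∀x ∀z (xRz → ∃w (xR²w ∧ zR³w)).

∀x ∀z (xRz → ∃w (xR²w ∧ zR³w))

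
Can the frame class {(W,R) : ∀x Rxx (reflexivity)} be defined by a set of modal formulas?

Yes, by □q → q

The condition is reflexivity. A defining modal formula is □q → q.
Suppose □q→q is valid. At any x set V(q)={w : Rxw}. Then □q holds at x, so q holds at x, i.e. Rxx.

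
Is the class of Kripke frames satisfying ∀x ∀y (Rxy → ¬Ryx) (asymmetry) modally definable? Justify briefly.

Not modally definable

Any modally definable frame class is closed under surjective bounded morphisms.
The 3-cycle (worlds 0,1,2 with 0→1→2→0) is asymmetric. Mapping every world to a single reflexive point • is a surjective bounded morphism, and the reflexive point is not asymmetric (R•• but asymmetry requires ¬R••).
So the class is not modally definable.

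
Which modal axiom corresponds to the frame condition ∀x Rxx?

The condition is reflexivity. The T schema □q → q defines it.
Suppose □q→q is valid. At any x set V(q)={w : Rxw}. Then □q holds at x, so q holds at x, i.e. Rxx.

□q → q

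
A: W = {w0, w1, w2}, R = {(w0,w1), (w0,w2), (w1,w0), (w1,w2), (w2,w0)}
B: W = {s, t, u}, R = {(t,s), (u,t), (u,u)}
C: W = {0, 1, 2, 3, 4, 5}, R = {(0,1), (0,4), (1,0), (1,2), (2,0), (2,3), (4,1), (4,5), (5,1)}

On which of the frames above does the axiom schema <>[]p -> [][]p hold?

Frame correspondent (Sahlqvist): forall x forall y forall z ((xRy & x R^2 z) -> exists w (yRw & z = w)) — i.e. a generalized confluence (Geach) condition.
A: fails — w0Rw2, w0R²w2 but no w with w2Rw and w2=w.
B: fails — uRt, uR²t but no w with tRw and t=w.
C: fails — 0R1, 0R²1 but no w with 1Rw and 1=w.

none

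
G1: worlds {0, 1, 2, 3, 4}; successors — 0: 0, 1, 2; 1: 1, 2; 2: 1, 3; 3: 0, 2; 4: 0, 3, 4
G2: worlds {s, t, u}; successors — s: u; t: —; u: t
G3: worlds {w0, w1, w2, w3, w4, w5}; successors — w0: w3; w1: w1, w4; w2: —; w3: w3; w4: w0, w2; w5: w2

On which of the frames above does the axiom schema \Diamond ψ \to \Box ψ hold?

The schema corresponds to partial functionality: \forall x \forall y \forall z (Rxy \wedge Rxz \to y = z).
G1: fails — 0 sees both 0 and 1.
G2: ✓.
G3: fails — w1 sees both w1 and w4.
Valid on: G2.

G2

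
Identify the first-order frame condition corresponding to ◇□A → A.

Symmetry

Equivalently (dual form): A → □◇A.
Suppose A→□◇A is valid. Take Rxy and set V(A)={x}. Then A at x, so □◇A at x, so ◇A at y, so some z with Ryz has A; z=x, i.e. Ryx.
Conversely, on a frame with symmetry the schema holds at every world under every valuation.
Frame condition: ∀x ∀y (Rxy → Ryx).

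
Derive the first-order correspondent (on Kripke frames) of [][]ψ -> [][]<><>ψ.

forall x forall z (x R^2 z -> exists w (x R^2 w & z R^2 w))

This is a Sahlqvist (Geach-type) schema ◇^0□^2ψ → □^2◇^2ψ.
Minimal-valuation argument: fix x; take any y with xR^0y and any z with xR^2z. Set V(ψ) to the set of worlds R-reachable from y in exactly 2 steps. Then □^2ψ holds at y, so the antecedent holds at x; validity forces ◇^2ψ at z, giving a w with zR^2w and yR^2w.
First-order correspondent: forall x forall z (x R^2 z -> exists w (x R^2 w & z R^2 w)).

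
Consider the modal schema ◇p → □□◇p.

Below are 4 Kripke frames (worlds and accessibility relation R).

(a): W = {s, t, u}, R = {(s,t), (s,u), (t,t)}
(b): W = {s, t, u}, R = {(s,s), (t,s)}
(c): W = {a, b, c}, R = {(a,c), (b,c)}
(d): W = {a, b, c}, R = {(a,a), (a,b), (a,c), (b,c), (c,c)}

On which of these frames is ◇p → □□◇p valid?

(b), (c)

This is the axiom for a generalized confluence (Geach) condition; its first-order frame correspondent is ∀x ∀y ∀z ((xRy ∧ xR²z) → ∃w (y = w ∧ zRw)).
(a): fails — sRu, sR²t but no w with u=w and tRw.
(b): ✓.
(c): ✓.
(d): fails — aRa, aR²b but no w with a=w and bRw.
Valid on: (b), (c).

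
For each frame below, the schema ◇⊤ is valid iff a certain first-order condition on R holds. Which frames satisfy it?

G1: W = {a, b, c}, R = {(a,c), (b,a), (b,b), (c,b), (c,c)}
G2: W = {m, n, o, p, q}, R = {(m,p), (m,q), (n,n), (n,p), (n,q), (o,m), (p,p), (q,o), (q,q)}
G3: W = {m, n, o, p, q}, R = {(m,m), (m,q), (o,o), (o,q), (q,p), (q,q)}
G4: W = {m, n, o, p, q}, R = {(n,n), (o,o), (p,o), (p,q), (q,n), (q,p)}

This is the axiom for seriality; its first-order frame correspondent is ∀x ∃y Rxy.
G1: holds.
G2: holds.
G3: fails — world n has no successor.
G4: fails — world m has no successor.

G1, G2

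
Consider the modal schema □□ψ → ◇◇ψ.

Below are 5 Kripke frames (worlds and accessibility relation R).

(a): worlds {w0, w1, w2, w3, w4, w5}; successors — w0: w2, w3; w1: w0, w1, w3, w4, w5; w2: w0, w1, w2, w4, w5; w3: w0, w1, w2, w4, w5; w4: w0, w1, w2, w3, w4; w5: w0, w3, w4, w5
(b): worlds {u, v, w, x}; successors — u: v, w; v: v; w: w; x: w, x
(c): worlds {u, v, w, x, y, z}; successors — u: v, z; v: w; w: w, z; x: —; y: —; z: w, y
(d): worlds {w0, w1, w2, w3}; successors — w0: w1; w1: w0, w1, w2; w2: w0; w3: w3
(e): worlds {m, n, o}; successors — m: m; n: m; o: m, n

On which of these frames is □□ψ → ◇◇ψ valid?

This is the axiom for a generalized confluence (Geach) condition; its first-order frame correspondent is ∀x ∃w (xR²w ∧ xR²w).
(a): holds.
(b): holds.
(c): fails — at x but no t with xR²t and xR²t.
(d): holds.
(e): holds.
Valid on: (a), (b), (d), (e).

(a), (b), (d), (e)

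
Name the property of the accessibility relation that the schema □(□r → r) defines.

Suppose □(□r→r) is valid. Take Rxy and set V(r)={w : Ryw}. Then at y, □r holds; since □(□r→r) at x, □r→r at y, so r at y, i.e. Ryy.

shift-reflexivity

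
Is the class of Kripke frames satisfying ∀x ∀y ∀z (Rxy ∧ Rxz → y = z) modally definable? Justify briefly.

Yes: it is partial functionality, defined by the CD schema ◇p → □p.
Suppose ◇p→□p is valid. Take Rxy, Rxz and set V(p)={y}. Then ◇p at x, so □p at x, so p at z, i.e. z=y.

Yes, by ◇p → □p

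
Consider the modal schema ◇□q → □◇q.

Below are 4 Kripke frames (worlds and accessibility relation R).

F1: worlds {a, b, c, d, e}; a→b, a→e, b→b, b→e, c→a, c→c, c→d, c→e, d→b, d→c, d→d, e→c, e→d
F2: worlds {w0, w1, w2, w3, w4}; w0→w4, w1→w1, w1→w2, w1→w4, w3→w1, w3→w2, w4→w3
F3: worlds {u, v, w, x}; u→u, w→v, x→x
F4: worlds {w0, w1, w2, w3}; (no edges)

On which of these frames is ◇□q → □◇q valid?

F4

This is the axiom for convergence; its first-order frame correspondent is ∀x ∀y ∀z (Rxy ∧ Rxz → ∃w (Ryw ∧ Rzw)).
F1: fails — Rab and Rae but b and e have no common successor.
F2: fails — Rw1w2 and Rw1w2 but w2 and w2 have no common successor.
F3: fails — Rwv and Rwv but v and v have no common successor.
F4: ✓.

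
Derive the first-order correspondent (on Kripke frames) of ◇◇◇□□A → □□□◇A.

This is a Sahlqvist (Geach-type) schema ◇^3□^2A → □^3◇^1A.
Minimal-valuation argument: fix x; take any y with xR^3y and any z with xR^3z. Set V(A) to the set of worlds R-reachable from y in exactly 2 steps. Then □^2A holds at y, so the antecedent holds at x; validity forces ◇^1A at z, giving a w with zR^1w and yR^2w.
First-order correspondent: ∀x ∀y ∀z ((xR³y ∧ xR³z) → ∃w (yR²w ∧ zRw)).

∀x ∀y ∀z ((xR³y ∧ xR³z) → ∃w (yR²w ∧ zRw))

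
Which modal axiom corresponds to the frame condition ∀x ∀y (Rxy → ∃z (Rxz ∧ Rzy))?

The condition is density. The C4 schema □□r → □r defines it.
Suppose □□r→□r is valid. Take Rxy and set V(r)={w : xR²w}. Then □□r at x, so □r at x, so r at y, i.e. ∃z(Rxz∧Rzy).

□□r → □r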